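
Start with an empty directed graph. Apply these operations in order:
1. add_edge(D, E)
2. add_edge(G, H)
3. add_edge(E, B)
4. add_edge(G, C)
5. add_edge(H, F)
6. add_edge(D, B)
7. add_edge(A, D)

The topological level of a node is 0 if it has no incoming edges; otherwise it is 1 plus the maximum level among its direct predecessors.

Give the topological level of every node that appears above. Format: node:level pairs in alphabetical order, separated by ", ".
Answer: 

Op 1: add_edge(D, E). Edges now: 1
Op 2: add_edge(G, H). Edges now: 2
Op 3: add_edge(E, B). Edges now: 3
Op 4: add_edge(G, C). Edges now: 4
Op 5: add_edge(H, F). Edges now: 5
Op 6: add_edge(D, B). Edges now: 6
Op 7: add_edge(A, D). Edges now: 7
Compute levels (Kahn BFS):
  sources (in-degree 0): A, G
  process A: level=0
    A->D: in-degree(D)=0, level(D)=1, enqueue
  process G: level=0
    G->C: in-degree(C)=0, level(C)=1, enqueue
    G->H: in-degree(H)=0, level(H)=1, enqueue
  process D: level=1
    D->B: in-degree(B)=1, level(B)>=2
    D->E: in-degree(E)=0, level(E)=2, enqueue
  process C: level=1
  process H: level=1
    H->F: in-degree(F)=0, level(F)=2, enqueue
  process E: level=2
    E->B: in-degree(B)=0, level(B)=3, enqueue
  process F: level=2
  process B: level=3
All levels: A:0, B:3, C:1, D:1, E:2, F:2, G:0, H:1

Answer: A:0, B:3, C:1, D:1, E:2, F:2, G:0, H:1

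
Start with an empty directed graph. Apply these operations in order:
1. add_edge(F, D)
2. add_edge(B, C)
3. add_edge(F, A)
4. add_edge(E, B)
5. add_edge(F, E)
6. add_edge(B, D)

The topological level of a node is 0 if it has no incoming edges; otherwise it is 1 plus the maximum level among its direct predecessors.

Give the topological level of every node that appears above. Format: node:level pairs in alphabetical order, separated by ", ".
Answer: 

Op 1: add_edge(F, D). Edges now: 1
Op 2: add_edge(B, C). Edges now: 2
Op 3: add_edge(F, A). Edges now: 3
Op 4: add_edge(E, B). Edges now: 4
Op 5: add_edge(F, E). Edges now: 5
Op 6: add_edge(B, D). Edges now: 6
Compute levels (Kahn BFS):
  sources (in-degree 0): F
  process F: level=0
    F->A: in-degree(A)=0, level(A)=1, enqueue
    F->D: in-degree(D)=1, level(D)>=1
    F->E: in-degree(E)=0, level(E)=1, enqueue
  process A: level=1
  process E: level=1
    E->B: in-degree(B)=0, level(B)=2, enqueue
  process B: level=2
    B->C: in-degree(C)=0, level(C)=3, enqueue
    B->D: in-degree(D)=0, level(D)=3, enqueue
  process C: level=3
  process D: level=3
All levels: A:1, B:2, C:3, D:3, E:1, F:0

Answer: A:1, B:2, C:3, D:3, E:1, F:0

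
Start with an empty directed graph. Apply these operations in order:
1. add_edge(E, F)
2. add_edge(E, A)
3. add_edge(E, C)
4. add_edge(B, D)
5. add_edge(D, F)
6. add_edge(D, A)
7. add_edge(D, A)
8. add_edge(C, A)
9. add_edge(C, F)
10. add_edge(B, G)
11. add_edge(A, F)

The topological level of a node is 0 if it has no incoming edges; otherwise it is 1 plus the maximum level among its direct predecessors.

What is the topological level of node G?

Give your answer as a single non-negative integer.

Answer: 1

Derivation:
Op 1: add_edge(E, F). Edges now: 1
Op 2: add_edge(E, A). Edges now: 2
Op 3: add_edge(E, C). Edges now: 3
Op 4: add_edge(B, D). Edges now: 4
Op 5: add_edge(D, F). Edges now: 5
Op 6: add_edge(D, A). Edges now: 6
Op 7: add_edge(D, A) (duplicate, no change). Edges now: 6
Op 8: add_edge(C, A). Edges now: 7
Op 9: add_edge(C, F). Edges now: 8
Op 10: add_edge(B, G). Edges now: 9
Op 11: add_edge(A, F). Edges now: 10
Compute levels (Kahn BFS):
  sources (in-degree 0): B, E
  process B: level=0
    B->D: in-degree(D)=0, level(D)=1, enqueue
    B->G: in-degree(G)=0, level(G)=1, enqueue
  process E: level=0
    E->A: in-degree(A)=2, level(A)>=1
    E->C: in-degree(C)=0, level(C)=1, enqueue
    E->F: in-degree(F)=3, level(F)>=1
  process D: level=1
    D->A: in-degree(A)=1, level(A)>=2
    D->F: in-degree(F)=2, level(F)>=2
  process G: level=1
  process C: level=1
    C->A: in-degree(A)=0, level(A)=2, enqueue
    C->F: in-degree(F)=1, level(F)>=2
  process A: level=2
    A->F: in-degree(F)=0, level(F)=3, enqueue
  process F: level=3
All levels: A:2, B:0, C:1, D:1, E:0, F:3, G:1
level(G) = 1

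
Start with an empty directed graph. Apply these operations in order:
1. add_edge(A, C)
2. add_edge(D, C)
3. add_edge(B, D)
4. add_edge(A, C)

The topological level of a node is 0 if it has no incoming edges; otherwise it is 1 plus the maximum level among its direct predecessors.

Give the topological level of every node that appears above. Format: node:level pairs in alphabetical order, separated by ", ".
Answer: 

Answer: A:0, B:0, C:2, D:1

Derivation:
Op 1: add_edge(A, C). Edges now: 1
Op 2: add_edge(D, C). Edges now: 2
Op 3: add_edge(B, D). Edges now: 3
Op 4: add_edge(A, C) (duplicate, no change). Edges now: 3
Compute levels (Kahn BFS):
  sources (in-degree 0): A, B
  process A: level=0
    A->C: in-degree(C)=1, level(C)>=1
  process B: level=0
    B->D: in-degree(D)=0, level(D)=1, enqueue
  process D: level=1
    D->C: in-degree(C)=0, level(C)=2, enqueue
  process C: level=2
All levels: A:0, B:0, C:2, D:1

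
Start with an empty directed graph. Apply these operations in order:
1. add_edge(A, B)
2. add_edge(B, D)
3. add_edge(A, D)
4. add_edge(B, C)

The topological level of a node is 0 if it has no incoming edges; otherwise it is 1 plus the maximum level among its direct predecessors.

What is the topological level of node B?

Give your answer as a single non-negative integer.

Answer: 1

Derivation:
Op 1: add_edge(A, B). Edges now: 1
Op 2: add_edge(B, D). Edges now: 2
Op 3: add_edge(A, D). Edges now: 3
Op 4: add_edge(B, C). Edges now: 4
Compute levels (Kahn BFS):
  sources (in-degree 0): A
  process A: level=0
    A->B: in-degree(B)=0, level(B)=1, enqueue
    A->D: in-degree(D)=1, level(D)>=1
  process B: level=1
    B->C: in-degree(C)=0, level(C)=2, enqueue
    B->D: in-degree(D)=0, level(D)=2, enqueue
  process C: level=2
  process D: level=2
All levels: A:0, B:1, C:2, D:2
level(B) = 1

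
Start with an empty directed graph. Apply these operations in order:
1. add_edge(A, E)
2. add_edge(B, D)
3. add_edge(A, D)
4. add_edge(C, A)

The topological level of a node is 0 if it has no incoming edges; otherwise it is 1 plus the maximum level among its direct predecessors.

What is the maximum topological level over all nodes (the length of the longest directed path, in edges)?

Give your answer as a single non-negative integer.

Answer: 2

Derivation:
Op 1: add_edge(A, E). Edges now: 1
Op 2: add_edge(B, D). Edges now: 2
Op 3: add_edge(A, D). Edges now: 3
Op 4: add_edge(C, A). Edges now: 4
Compute levels (Kahn BFS):
  sources (in-degree 0): B, C
  process B: level=0
    B->D: in-degree(D)=1, level(D)>=1
  process C: level=0
    C->A: in-degree(A)=0, level(A)=1, enqueue
  process A: level=1
    A->D: in-degree(D)=0, level(D)=2, enqueue
    A->E: in-degree(E)=0, level(E)=2, enqueue
  process D: level=2
  process E: level=2
All levels: A:1, B:0, C:0, D:2, E:2
max level = 2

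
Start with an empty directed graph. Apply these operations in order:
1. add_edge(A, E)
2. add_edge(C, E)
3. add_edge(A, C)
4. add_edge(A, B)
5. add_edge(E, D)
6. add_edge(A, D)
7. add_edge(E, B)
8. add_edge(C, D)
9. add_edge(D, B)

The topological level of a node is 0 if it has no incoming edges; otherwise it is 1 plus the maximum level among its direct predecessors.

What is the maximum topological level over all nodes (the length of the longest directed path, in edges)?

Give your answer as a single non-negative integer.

Op 1: add_edge(A, E). Edges now: 1
Op 2: add_edge(C, E). Edges now: 2
Op 3: add_edge(A, C). Edges now: 3
Op 4: add_edge(A, B). Edges now: 4
Op 5: add_edge(E, D). Edges now: 5
Op 6: add_edge(A, D). Edges now: 6
Op 7: add_edge(E, B). Edges now: 7
Op 8: add_edge(C, D). Edges now: 8
Op 9: add_edge(D, B). Edges now: 9
Compute levels (Kahn BFS):
  sources (in-degree 0): A
  process A: level=0
    A->B: in-degree(B)=2, level(B)>=1
    A->C: in-degree(C)=0, level(C)=1, enqueue
    A->D: in-degree(D)=2, level(D)>=1
    A->E: in-degree(E)=1, level(E)>=1
  process C: level=1
    C->D: in-degree(D)=1, level(D)>=2
    C->E: in-degree(E)=0, level(E)=2, enqueue
  process E: level=2
    E->B: in-degree(B)=1, level(B)>=3
    E->D: in-degree(D)=0, level(D)=3, enqueue
  process D: level=3
    D->B: in-degree(B)=0, level(B)=4, enqueue
  process B: level=4
All levels: A:0, B:4, C:1, D:3, E:2
max level = 4

Answer: 4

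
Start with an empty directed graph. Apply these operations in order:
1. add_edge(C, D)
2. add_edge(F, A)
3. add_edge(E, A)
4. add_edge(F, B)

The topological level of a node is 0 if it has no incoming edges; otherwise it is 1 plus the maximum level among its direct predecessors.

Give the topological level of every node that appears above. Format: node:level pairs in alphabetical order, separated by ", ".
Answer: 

Answer: A:1, B:1, C:0, D:1, E:0, F:0

Derivation:
Op 1: add_edge(C, D). Edges now: 1
Op 2: add_edge(F, A). Edges now: 2
Op 3: add_edge(E, A). Edges now: 3
Op 4: add_edge(F, B). Edges now: 4
Compute levels (Kahn BFS):
  sources (in-degree 0): C, E, F
  process C: level=0
    C->D: in-degree(D)=0, level(D)=1, enqueue
  process E: level=0
    E->A: in-degree(A)=1, level(A)>=1
  process F: level=0
    F->A: in-degree(A)=0, level(A)=1, enqueue
    F->B: in-degree(B)=0, level(B)=1, enqueue
  process D: level=1
  process A: level=1
  process B: level=1
All levels: A:1, B:1, C:0, D:1, E:0, F:0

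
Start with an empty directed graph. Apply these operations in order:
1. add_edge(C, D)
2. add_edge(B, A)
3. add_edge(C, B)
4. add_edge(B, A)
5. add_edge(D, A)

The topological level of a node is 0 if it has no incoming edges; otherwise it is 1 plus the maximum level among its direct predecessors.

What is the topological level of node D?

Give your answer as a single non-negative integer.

Answer: 1

Derivation:
Op 1: add_edge(C, D). Edges now: 1
Op 2: add_edge(B, A). Edges now: 2
Op 3: add_edge(C, B). Edges now: 3
Op 4: add_edge(B, A) (duplicate, no change). Edges now: 3
Op 5: add_edge(D, A). Edges now: 4
Compute levels (Kahn BFS):
  sources (in-degree 0): C
  process C: level=0
    C->B: in-degree(B)=0, level(B)=1, enqueue
    C->D: in-degree(D)=0, level(D)=1, enqueue
  process B: level=1
    B->A: in-degree(A)=1, level(A)>=2
  process D: level=1
    D->A: in-degree(A)=0, level(A)=2, enqueue
  process A: level=2
All levels: A:2, B:1, C:0, D:1
level(D) = 1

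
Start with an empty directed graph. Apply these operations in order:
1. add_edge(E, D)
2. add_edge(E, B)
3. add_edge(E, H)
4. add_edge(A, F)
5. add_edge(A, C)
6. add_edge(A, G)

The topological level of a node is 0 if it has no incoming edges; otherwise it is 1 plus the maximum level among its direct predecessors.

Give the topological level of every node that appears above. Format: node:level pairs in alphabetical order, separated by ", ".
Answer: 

Answer: A:0, B:1, C:1, D:1, E:0, F:1, G:1, H:1

Derivation:
Op 1: add_edge(E, D). Edges now: 1
Op 2: add_edge(E, B). Edges now: 2
Op 3: add_edge(E, H). Edges now: 3
Op 4: add_edge(A, F). Edges now: 4
Op 5: add_edge(A, C). Edges now: 5
Op 6: add_edge(A, G). Edges now: 6
Compute levels (Kahn BFS):
  sources (in-degree 0): A, E
  process A: level=0
    A->C: in-degree(C)=0, level(C)=1, enqueue
    A->F: in-degree(F)=0, level(F)=1, enqueue
    A->G: in-degree(G)=0, level(G)=1, enqueue
  process E: level=0
    E->B: in-degree(B)=0, level(B)=1, enqueue
    E->D: in-degree(D)=0, level(D)=1, enqueue
    E->H: in-degree(H)=0, level(H)=1, enqueue
  process C: level=1
  process F: level=1
  process G: level=1
  process B: level=1
  process D: level=1
  process H: level=1
All levels: A:0, B:1, C:1, D:1, E:0, F:1, G:1, H:1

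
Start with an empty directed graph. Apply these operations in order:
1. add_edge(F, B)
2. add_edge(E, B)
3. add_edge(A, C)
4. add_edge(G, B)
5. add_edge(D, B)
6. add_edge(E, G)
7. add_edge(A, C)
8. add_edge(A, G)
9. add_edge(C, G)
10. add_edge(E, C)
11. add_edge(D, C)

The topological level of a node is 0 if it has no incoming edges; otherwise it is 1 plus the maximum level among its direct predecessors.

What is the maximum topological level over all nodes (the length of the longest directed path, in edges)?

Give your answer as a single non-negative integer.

Answer: 3

Derivation:
Op 1: add_edge(F, B). Edges now: 1
Op 2: add_edge(E, B). Edges now: 2
Op 3: add_edge(A, C). Edges now: 3
Op 4: add_edge(G, B). Edges now: 4
Op 5: add_edge(D, B). Edges now: 5
Op 6: add_edge(E, G). Edges now: 6
Op 7: add_edge(A, C) (duplicate, no change). Edges now: 6
Op 8: add_edge(A, G). Edges now: 7
Op 9: add_edge(C, G). Edges now: 8
Op 10: add_edge(E, C). Edges now: 9
Op 11: add_edge(D, C). Edges now: 10
Compute levels (Kahn BFS):
  sources (in-degree 0): A, D, E, F
  process A: level=0
    A->C: in-degree(C)=2, level(C)>=1
    A->G: in-degree(G)=2, level(G)>=1
  process D: level=0
    D->B: in-degree(B)=3, level(B)>=1
    D->C: in-degree(C)=1, level(C)>=1
  process E: level=0
    E->B: in-degree(B)=2, level(B)>=1
    E->C: in-degree(C)=0, level(C)=1, enqueue
    E->G: in-degree(G)=1, level(G)>=1
  process F: level=0
    F->B: in-degree(B)=1, level(B)>=1
  process C: level=1
    C->G: in-degree(G)=0, level(G)=2, enqueue
  process G: level=2
    G->B: in-degree(B)=0, level(B)=3, enqueue
  process B: level=3
All levels: A:0, B:3, C:1, D:0, E:0, F:0, G:2
max level = 3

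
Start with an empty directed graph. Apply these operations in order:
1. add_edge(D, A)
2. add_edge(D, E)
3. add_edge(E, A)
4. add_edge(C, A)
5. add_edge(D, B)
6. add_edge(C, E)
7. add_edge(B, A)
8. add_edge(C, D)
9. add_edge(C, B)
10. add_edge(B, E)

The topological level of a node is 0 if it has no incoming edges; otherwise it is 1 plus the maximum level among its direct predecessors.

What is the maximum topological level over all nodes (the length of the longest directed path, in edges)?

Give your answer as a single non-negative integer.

Answer: 4

Derivation:
Op 1: add_edge(D, A). Edges now: 1
Op 2: add_edge(D, E). Edges now: 2
Op 3: add_edge(E, A). Edges now: 3
Op 4: add_edge(C, A). Edges now: 4
Op 5: add_edge(D, B). Edges now: 5
Op 6: add_edge(C, E). Edges now: 6
Op 7: add_edge(B, A). Edges now: 7
Op 8: add_edge(C, D). Edges now: 8
Op 9: add_edge(C, B). Edges now: 9
Op 10: add_edge(B, E). Edges now: 10
Compute levels (Kahn BFS):
  sources (in-degree 0): C
  process C: level=0
    C->A: in-degree(A)=3, level(A)>=1
    C->B: in-degree(B)=1, level(B)>=1
    C->D: in-degree(D)=0, level(D)=1, enqueue
    C->E: in-degree(E)=2, level(E)>=1
  process D: level=1
    D->A: in-degree(A)=2, level(A)>=2
    D->B: in-degree(B)=0, level(B)=2, enqueue
    D->E: in-degree(E)=1, level(E)>=2
  process B: level=2
    B->A: in-degree(A)=1, level(A)>=3
    B->E: in-degree(E)=0, level(E)=3, enqueue
  process E: level=3
    E->A: in-degree(A)=0, level(A)=4, enqueue
  process A: level=4
All levels: A:4, B:2, C:0, D:1, E:3
max level = 4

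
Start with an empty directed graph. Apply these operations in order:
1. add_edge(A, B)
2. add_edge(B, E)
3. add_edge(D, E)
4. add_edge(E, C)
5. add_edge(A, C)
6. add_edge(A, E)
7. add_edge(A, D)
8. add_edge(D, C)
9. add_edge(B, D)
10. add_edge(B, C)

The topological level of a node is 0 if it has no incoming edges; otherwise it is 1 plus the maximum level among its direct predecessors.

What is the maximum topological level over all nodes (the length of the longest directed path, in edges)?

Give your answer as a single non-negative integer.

Answer: 4

Derivation:
Op 1: add_edge(A, B). Edges now: 1
Op 2: add_edge(B, E). Edges now: 2
Op 3: add_edge(D, E). Edges now: 3
Op 4: add_edge(E, C). Edges now: 4
Op 5: add_edge(A, C). Edges now: 5
Op 6: add_edge(A, E). Edges now: 6
Op 7: add_edge(A, D). Edges now: 7
Op 8: add_edge(D, C). Edges now: 8
Op 9: add_edge(B, D). Edges now: 9
Op 10: add_edge(B, C). Edges now: 10
Compute levels (Kahn BFS):
  sources (in-degree 0): A
  process A: level=0
    A->B: in-degree(B)=0, level(B)=1, enqueue
    A->C: in-degree(C)=3, level(C)>=1
    A->D: in-degree(D)=1, level(D)>=1
    A->E: in-degree(E)=2, level(E)>=1
  process B: level=1
    B->C: in-degree(C)=2, level(C)>=2
    B->D: in-degree(D)=0, level(D)=2, enqueue
    B->E: in-degree(E)=1, level(E)>=2
  process D: level=2
    D->C: in-degree(C)=1, level(C)>=3
    D->E: in-degree(E)=0, level(E)=3, enqueue
  process E: level=3
    E->C: in-degree(C)=0, level(C)=4, enqueue
  process C: level=4
All levels: A:0, B:1, C:4, D:2, E:3
max level = 4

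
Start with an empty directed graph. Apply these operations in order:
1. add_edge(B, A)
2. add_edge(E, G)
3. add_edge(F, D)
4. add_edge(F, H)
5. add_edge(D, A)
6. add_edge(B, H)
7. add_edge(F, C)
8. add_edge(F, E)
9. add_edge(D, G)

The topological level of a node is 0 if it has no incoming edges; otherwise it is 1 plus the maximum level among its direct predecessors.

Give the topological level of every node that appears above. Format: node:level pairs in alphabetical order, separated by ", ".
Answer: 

Answer: A:2, B:0, C:1, D:1, E:1, F:0, G:2, H:1

Derivation:
Op 1: add_edge(B, A). Edges now: 1
Op 2: add_edge(E, G). Edges now: 2
Op 3: add_edge(F, D). Edges now: 3
Op 4: add_edge(F, H). Edges now: 4
Op 5: add_edge(D, A). Edges now: 5
Op 6: add_edge(B, H). Edges now: 6
Op 7: add_edge(F, C). Edges now: 7
Op 8: add_edge(F, E). Edges now: 8
Op 9: add_edge(D, G). Edges now: 9
Compute levels (Kahn BFS):
  sources (in-degree 0): B, F
  process B: level=0
    B->A: in-degree(A)=1, level(A)>=1
    B->H: in-degree(H)=1, level(H)>=1
  process F: level=0
    F->C: in-degree(C)=0, level(C)=1, enqueue
    F->D: in-degree(D)=0, level(D)=1, enqueue
    F->E: in-degree(E)=0, level(E)=1, enqueue
    F->H: in-degree(H)=0, level(H)=1, enqueue
  process C: level=1
  process D: level=1
    D->A: in-degree(A)=0, level(A)=2, enqueue
    D->G: in-degree(G)=1, level(G)>=2
  process E: level=1
    E->G: in-degree(G)=0, level(G)=2, enqueue
  process H: level=1
  process A: level=2
  process G: level=2
All levels: A:2, B:0, C:1, D:1, E:1, F:0, G:2, H:1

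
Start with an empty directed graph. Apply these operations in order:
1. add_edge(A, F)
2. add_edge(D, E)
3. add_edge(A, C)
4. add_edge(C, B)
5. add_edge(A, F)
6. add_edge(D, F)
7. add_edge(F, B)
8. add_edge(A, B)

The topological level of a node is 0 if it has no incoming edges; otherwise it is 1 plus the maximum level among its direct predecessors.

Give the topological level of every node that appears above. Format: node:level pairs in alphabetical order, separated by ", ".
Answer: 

Answer: A:0, B:2, C:1, D:0, E:1, F:1

Derivation:
Op 1: add_edge(A, F). Edges now: 1
Op 2: add_edge(D, E). Edges now: 2
Op 3: add_edge(A, C). Edges now: 3
Op 4: add_edge(C, B). Edges now: 4
Op 5: add_edge(A, F) (duplicate, no change). Edges now: 4
Op 6: add_edge(D, F). Edges now: 5
Op 7: add_edge(F, B). Edges now: 6
Op 8: add_edge(A, B). Edges now: 7
Compute levels (Kahn BFS):
  sources (in-degree 0): A, D
  process A: level=0
    A->B: in-degree(B)=2, level(B)>=1
    A->C: in-degree(C)=0, level(C)=1, enqueue
    A->F: in-degree(F)=1, level(F)>=1
  process D: level=0
    D->E: in-degree(E)=0, level(E)=1, enqueue
    D->F: in-degree(F)=0, level(F)=1, enqueue
  process C: level=1
    C->B: in-degree(B)=1, level(B)>=2
  process E: level=1
  process F: level=1
    F->B: in-degree(B)=0, level(B)=2, enqueue
  process B: level=2
All levels: A:0, B:2, C:1, D:0, E:1, F:1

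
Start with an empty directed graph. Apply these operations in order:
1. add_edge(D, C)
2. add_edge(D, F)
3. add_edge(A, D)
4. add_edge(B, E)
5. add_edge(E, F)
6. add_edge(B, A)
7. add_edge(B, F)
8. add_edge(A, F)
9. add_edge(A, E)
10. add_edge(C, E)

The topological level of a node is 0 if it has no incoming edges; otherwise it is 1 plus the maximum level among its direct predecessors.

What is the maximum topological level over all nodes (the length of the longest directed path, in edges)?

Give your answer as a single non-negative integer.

Answer: 5

Derivation:
Op 1: add_edge(D, C). Edges now: 1
Op 2: add_edge(D, F). Edges now: 2
Op 3: add_edge(A, D). Edges now: 3
Op 4: add_edge(B, E). Edges now: 4
Op 5: add_edge(E, F). Edges now: 5
Op 6: add_edge(B, A). Edges now: 6
Op 7: add_edge(B, F). Edges now: 7
Op 8: add_edge(A, F). Edges now: 8
Op 9: add_edge(A, E). Edges now: 9
Op 10: add_edge(C, E). Edges now: 10
Compute levels (Kahn BFS):
  sources (in-degree 0): B
  process B: level=0
    B->A: in-degree(A)=0, level(A)=1, enqueue
    B->E: in-degree(E)=2, level(E)>=1
    B->F: in-degree(F)=3, level(F)>=1
  process A: level=1
    A->D: in-degree(D)=0, level(D)=2, enqueue
    A->E: in-degree(E)=1, level(E)>=2
    A->F: in-degree(F)=2, level(F)>=2
  process D: level=2
    D->C: in-degree(C)=0, level(C)=3, enqueue
    D->F: in-degree(F)=1, level(F)>=3
  process C: level=3
    C->E: in-degree(E)=0, level(E)=4, enqueue
  process E: level=4
    E->F: in-degree(F)=0, level(F)=5, enqueue
  process F: level=5
All levels: A:1, B:0, C:3, D:2, E:4, F:5
max level = 5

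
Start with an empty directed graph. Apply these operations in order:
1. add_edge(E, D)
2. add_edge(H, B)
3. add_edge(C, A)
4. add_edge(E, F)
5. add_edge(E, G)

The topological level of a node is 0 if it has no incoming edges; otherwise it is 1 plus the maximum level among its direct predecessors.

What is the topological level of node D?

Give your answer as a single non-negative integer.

Answer: 1

Derivation:
Op 1: add_edge(E, D). Edges now: 1
Op 2: add_edge(H, B). Edges now: 2
Op 3: add_edge(C, A). Edges now: 3
Op 4: add_edge(E, F). Edges now: 4
Op 5: add_edge(E, G). Edges now: 5
Compute levels (Kahn BFS):
  sources (in-degree 0): C, E, H
  process C: level=0
    C->A: in-degree(A)=0, level(A)=1, enqueue
  process E: level=0
    E->D: in-degree(D)=0, level(D)=1, enqueue
    E->F: in-degree(F)=0, level(F)=1, enqueue
    E->G: in-degree(G)=0, level(G)=1, enqueue
  process H: level=0
    H->B: in-degree(B)=0, level(B)=1, enqueue
  process A: level=1
  process D: level=1
  process F: level=1
  process G: level=1
  process B: level=1
All levels: A:1, B:1, C:0, D:1, E:0, F:1, G:1, H:0
level(D) = 1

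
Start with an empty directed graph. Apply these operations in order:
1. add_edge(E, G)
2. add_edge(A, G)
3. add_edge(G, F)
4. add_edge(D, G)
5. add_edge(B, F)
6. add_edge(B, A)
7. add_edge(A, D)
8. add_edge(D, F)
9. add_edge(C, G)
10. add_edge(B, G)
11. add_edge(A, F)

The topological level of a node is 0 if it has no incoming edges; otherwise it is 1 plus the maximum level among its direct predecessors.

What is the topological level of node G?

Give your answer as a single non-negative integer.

Op 1: add_edge(E, G). Edges now: 1
Op 2: add_edge(A, G). Edges now: 2
Op 3: add_edge(G, F). Edges now: 3
Op 4: add_edge(D, G). Edges now: 4
Op 5: add_edge(B, F). Edges now: 5
Op 6: add_edge(B, A). Edges now: 6
Op 7: add_edge(A, D). Edges now: 7
Op 8: add_edge(D, F). Edges now: 8
Op 9: add_edge(C, G). Edges now: 9
Op 10: add_edge(B, G). Edges now: 10
Op 11: add_edge(A, F). Edges now: 11
Compute levels (Kahn BFS):
  sources (in-degree 0): B, C, E
  process B: level=0
    B->A: in-degree(A)=0, level(A)=1, enqueue
    B->F: in-degree(F)=3, level(F)>=1
    B->G: in-degree(G)=4, level(G)>=1
  process C: level=0
    C->G: in-degree(G)=3, level(G)>=1
  process E: level=0
    E->G: in-degree(G)=2, level(G)>=1
  process A: level=1
    A->D: in-degree(D)=0, level(D)=2, enqueue
    A->F: in-degree(F)=2, level(F)>=2
    A->G: in-degree(G)=1, level(G)>=2
  process D: level=2
    D->F: in-degree(F)=1, level(F)>=3
    D->G: in-degree(G)=0, level(G)=3, enqueue
  process G: level=3
    G->F: in-degree(F)=0, level(F)=4, enqueue
  process F: level=4
All levels: A:1, B:0, C:0, D:2, E:0, F:4, G:3
level(G) = 3

Answer: 3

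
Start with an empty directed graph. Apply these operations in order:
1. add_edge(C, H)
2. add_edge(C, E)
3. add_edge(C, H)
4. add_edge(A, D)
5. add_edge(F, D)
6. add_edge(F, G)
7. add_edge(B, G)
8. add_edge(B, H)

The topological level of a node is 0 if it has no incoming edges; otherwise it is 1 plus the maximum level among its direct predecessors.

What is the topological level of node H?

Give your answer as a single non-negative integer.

Op 1: add_edge(C, H). Edges now: 1
Op 2: add_edge(C, E). Edges now: 2
Op 3: add_edge(C, H) (duplicate, no change). Edges now: 2
Op 4: add_edge(A, D). Edges now: 3
Op 5: add_edge(F, D). Edges now: 4
Op 6: add_edge(F, G). Edges now: 5
Op 7: add_edge(B, G). Edges now: 6
Op 8: add_edge(B, H). Edges now: 7
Compute levels (Kahn BFS):
  sources (in-degree 0): A, B, C, F
  process A: level=0
    A->D: in-degree(D)=1, level(D)>=1
  process B: level=0
    B->G: in-degree(G)=1, level(G)>=1
    B->H: in-degree(H)=1, level(H)>=1
  process C: level=0
    C->E: in-degree(E)=0, level(E)=1, enqueue
    C->H: in-degree(H)=0, level(H)=1, enqueue
  process F: level=0
    F->D: in-degree(D)=0, level(D)=1, enqueue
    F->G: in-degree(G)=0, level(G)=1, enqueue
  process E: level=1
  process H: level=1
  process D: level=1
  process G: level=1
All levels: A:0, B:0, C:0, D:1, E:1, F:0, G:1, H:1
level(H) = 1

Answer: 1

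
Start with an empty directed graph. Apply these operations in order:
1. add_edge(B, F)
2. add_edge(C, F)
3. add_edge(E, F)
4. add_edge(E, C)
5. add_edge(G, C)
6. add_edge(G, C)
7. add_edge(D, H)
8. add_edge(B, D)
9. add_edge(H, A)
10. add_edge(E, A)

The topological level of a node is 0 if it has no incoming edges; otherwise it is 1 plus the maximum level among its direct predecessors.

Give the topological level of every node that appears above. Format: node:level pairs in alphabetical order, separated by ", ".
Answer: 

Op 1: add_edge(B, F). Edges now: 1
Op 2: add_edge(C, F). Edges now: 2
Op 3: add_edge(E, F). Edges now: 3
Op 4: add_edge(E, C). Edges now: 4
Op 5: add_edge(G, C). Edges now: 5
Op 6: add_edge(G, C) (duplicate, no change). Edges now: 5
Op 7: add_edge(D, H). Edges now: 6
Op 8: add_edge(B, D). Edges now: 7
Op 9: add_edge(H, A). Edges now: 8
Op 10: add_edge(E, A). Edges now: 9
Compute levels (Kahn BFS):
  sources (in-degree 0): B, E, G
  process B: level=0
    B->D: in-degree(D)=0, level(D)=1, enqueue
    B->F: in-degree(F)=2, level(F)>=1
  process E: level=0
    E->A: in-degree(A)=1, level(A)>=1
    E->C: in-degree(C)=1, level(C)>=1
    E->F: in-degree(F)=1, level(F)>=1
  process G: level=0
    G->C: in-degree(C)=0, level(C)=1, enqueue
  process D: level=1
    D->H: in-degree(H)=0, level(H)=2, enqueue
  process C: level=1
    C->F: in-degree(F)=0, level(F)=2, enqueue
  process H: level=2
    H->A: in-degree(A)=0, level(A)=3, enqueue
  process F: level=2
  process A: level=3
All levels: A:3, B:0, C:1, D:1, E:0, F:2, G:0, H:2

Answer: A:3, B:0, C:1, D:1, E:0, F:2, G:0, H:2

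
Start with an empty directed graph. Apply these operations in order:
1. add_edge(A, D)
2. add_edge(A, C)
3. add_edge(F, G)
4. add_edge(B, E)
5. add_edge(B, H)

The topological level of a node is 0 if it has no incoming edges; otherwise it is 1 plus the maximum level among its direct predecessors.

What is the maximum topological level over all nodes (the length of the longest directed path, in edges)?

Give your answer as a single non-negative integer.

Op 1: add_edge(A, D). Edges now: 1
Op 2: add_edge(A, C). Edges now: 2
Op 3: add_edge(F, G). Edges now: 3
Op 4: add_edge(B, E). Edges now: 4
Op 5: add_edge(B, H). Edges now: 5
Compute levels (Kahn BFS):
  sources (in-degree 0): A, B, F
  process A: level=0
    A->C: in-degree(C)=0, level(C)=1, enqueue
    A->D: in-degree(D)=0, level(D)=1, enqueue
  process B: level=0
    B->E: in-degree(E)=0, level(E)=1, enqueue
    B->H: in-degree(H)=0, level(H)=1, enqueue
  process F: level=0
    F->G: in-degree(G)=0, level(G)=1, enqueue
  process C: level=1
  process D: level=1
  process E: level=1
  process H: level=1
  process G: level=1
All levels: A:0, B:0, C:1, D:1, E:1, F:0, G:1, H:1
max level = 1

Answer: 1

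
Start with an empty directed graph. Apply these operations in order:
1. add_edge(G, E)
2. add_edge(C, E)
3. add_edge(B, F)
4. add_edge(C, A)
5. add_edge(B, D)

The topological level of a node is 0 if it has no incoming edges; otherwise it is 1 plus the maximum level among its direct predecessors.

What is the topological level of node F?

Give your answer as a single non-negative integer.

Op 1: add_edge(G, E). Edges now: 1
Op 2: add_edge(C, E). Edges now: 2
Op 3: add_edge(B, F). Edges now: 3
Op 4: add_edge(C, A). Edges now: 4
Op 5: add_edge(B, D). Edges now: 5
Compute levels (Kahn BFS):
  sources (in-degree 0): B, C, G
  process B: level=0
    B->D: in-degree(D)=0, level(D)=1, enqueue
    B->F: in-degree(F)=0, level(F)=1, enqueue
  process C: level=0
    C->A: in-degree(A)=0, level(A)=1, enqueue
    C->E: in-degree(E)=1, level(E)>=1
  process G: level=0
    G->E: in-degree(E)=0, level(E)=1, enqueue
  process D: level=1
  process F: level=1
  process A: level=1
  process E: level=1
All levels: A:1, B:0, C:0, D:1, E:1, F:1, G:0
level(F) = 1

Answer: 1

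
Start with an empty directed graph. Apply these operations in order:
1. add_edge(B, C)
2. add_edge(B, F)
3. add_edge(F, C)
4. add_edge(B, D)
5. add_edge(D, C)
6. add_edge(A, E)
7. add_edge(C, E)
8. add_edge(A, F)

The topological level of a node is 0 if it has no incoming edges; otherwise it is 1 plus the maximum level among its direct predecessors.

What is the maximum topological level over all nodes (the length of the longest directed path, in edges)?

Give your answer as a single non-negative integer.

Op 1: add_edge(B, C). Edges now: 1
Op 2: add_edge(B, F). Edges now: 2
Op 3: add_edge(F, C). Edges now: 3
Op 4: add_edge(B, D). Edges now: 4
Op 5: add_edge(D, C). Edges now: 5
Op 6: add_edge(A, E). Edges now: 6
Op 7: add_edge(C, E). Edges now: 7
Op 8: add_edge(A, F). Edges now: 8
Compute levels (Kahn BFS):
  sources (in-degree 0): A, B
  process A: level=0
    A->E: in-degree(E)=1, level(E)>=1
    A->F: in-degree(F)=1, level(F)>=1
  process B: level=0
    B->C: in-degree(C)=2, level(C)>=1
    B->D: in-degree(D)=0, level(D)=1, enqueue
    B->F: in-degree(F)=0, level(F)=1, enqueue
  process D: level=1
    D->C: in-degree(C)=1, level(C)>=2
  process F: level=1
    F->C: in-degree(C)=0, level(C)=2, enqueue
  process C: level=2
    C->E: in-degree(E)=0, level(E)=3, enqueue
  process E: level=3
All levels: A:0, B:0, C:2, D:1, E:3, F:1
max level = 3

Answer: 3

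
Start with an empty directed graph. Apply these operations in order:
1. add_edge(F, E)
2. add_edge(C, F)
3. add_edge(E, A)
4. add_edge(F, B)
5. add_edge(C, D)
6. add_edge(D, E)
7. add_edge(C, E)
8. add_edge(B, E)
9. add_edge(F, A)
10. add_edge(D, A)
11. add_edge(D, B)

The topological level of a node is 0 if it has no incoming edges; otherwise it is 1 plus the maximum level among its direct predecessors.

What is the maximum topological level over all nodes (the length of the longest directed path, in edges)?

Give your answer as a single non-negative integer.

Op 1: add_edge(F, E). Edges now: 1
Op 2: add_edge(C, F). Edges now: 2
Op 3: add_edge(E, A). Edges now: 3
Op 4: add_edge(F, B). Edges now: 4
Op 5: add_edge(C, D). Edges now: 5
Op 6: add_edge(D, E). Edges now: 6
Op 7: add_edge(C, E). Edges now: 7
Op 8: add_edge(B, E). Edges now: 8
Op 9: add_edge(F, A). Edges now: 9
Op 10: add_edge(D, A). Edges now: 10
Op 11: add_edge(D, B). Edges now: 11
Compute levels (Kahn BFS):
  sources (in-degree 0): C
  process C: level=0
    C->D: in-degree(D)=0, level(D)=1, enqueue
    C->E: in-degree(E)=3, level(E)>=1
    C->F: in-degree(F)=0, level(F)=1, enqueue
  process D: level=1
    D->A: in-degree(A)=2, level(A)>=2
    D->B: in-degree(B)=1, level(B)>=2
    D->E: in-degree(E)=2, level(E)>=2
  process F: level=1
    F->A: in-degree(A)=1, level(A)>=2
    F->B: in-degree(B)=0, level(B)=2, enqueue
    F->E: in-degree(E)=1, level(E)>=2
  process B: level=2
    B->E: in-degree(E)=0, level(E)=3, enqueue
  process E: level=3
    E->A: in-degree(A)=0, level(A)=4, enqueue
  process A: level=4
All levels: A:4, B:2, C:0, D:1, E:3, F:1
max level = 4

Answer: 4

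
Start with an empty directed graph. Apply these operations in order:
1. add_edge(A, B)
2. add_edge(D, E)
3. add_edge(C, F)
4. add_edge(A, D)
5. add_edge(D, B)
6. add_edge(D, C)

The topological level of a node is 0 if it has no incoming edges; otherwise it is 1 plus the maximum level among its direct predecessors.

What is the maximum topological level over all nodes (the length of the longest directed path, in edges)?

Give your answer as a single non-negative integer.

Op 1: add_edge(A, B). Edges now: 1
Op 2: add_edge(D, E). Edges now: 2
Op 3: add_edge(C, F). Edges now: 3
Op 4: add_edge(A, D). Edges now: 4
Op 5: add_edge(D, B). Edges now: 5
Op 6: add_edge(D, C). Edges now: 6
Compute levels (Kahn BFS):
  sources (in-degree 0): A
  process A: level=0
    A->B: in-degree(B)=1, level(B)>=1
    A->D: in-degree(D)=0, level(D)=1, enqueue
  process D: level=1
    D->B: in-degree(B)=0, level(B)=2, enqueue
    D->C: in-degree(C)=0, level(C)=2, enqueue
    D->E: in-degree(E)=0, level(E)=2, enqueue
  process B: level=2
  process C: level=2
    C->F: in-degree(F)=0, level(F)=3, enqueue
  process E: level=2
  process F: level=3
All levels: A:0, B:2, C:2, D:1, E:2, F:3
max level = 3

Answer: 3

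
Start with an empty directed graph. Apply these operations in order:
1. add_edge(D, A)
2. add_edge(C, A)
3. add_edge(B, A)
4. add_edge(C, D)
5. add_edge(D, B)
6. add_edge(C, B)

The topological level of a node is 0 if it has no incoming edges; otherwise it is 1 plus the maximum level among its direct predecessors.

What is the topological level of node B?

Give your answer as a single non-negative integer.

Op 1: add_edge(D, A). Edges now: 1
Op 2: add_edge(C, A). Edges now: 2
Op 3: add_edge(B, A). Edges now: 3
Op 4: add_edge(C, D). Edges now: 4
Op 5: add_edge(D, B). Edges now: 5
Op 6: add_edge(C, B). Edges now: 6
Compute levels (Kahn BFS):
  sources (in-degree 0): C
  process C: level=0
    C->A: in-degree(A)=2, level(A)>=1
    C->B: in-degree(B)=1, level(B)>=1
    C->D: in-degree(D)=0, level(D)=1, enqueue
  process D: level=1
    D->A: in-degree(A)=1, level(A)>=2
    D->B: in-degree(B)=0, level(B)=2, enqueue
  process B: level=2
    B->A: in-degree(A)=0, level(A)=3, enqueue
  process A: level=3
All levels: A:3, B:2, C:0, D:1
level(B) = 2

Answer: 2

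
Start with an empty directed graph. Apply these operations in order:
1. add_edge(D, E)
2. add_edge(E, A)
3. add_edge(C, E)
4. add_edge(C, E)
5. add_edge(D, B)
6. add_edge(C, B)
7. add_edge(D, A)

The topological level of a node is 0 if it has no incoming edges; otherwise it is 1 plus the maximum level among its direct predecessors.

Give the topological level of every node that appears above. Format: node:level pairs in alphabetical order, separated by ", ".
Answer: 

Op 1: add_edge(D, E). Edges now: 1
Op 2: add_edge(E, A). Edges now: 2
Op 3: add_edge(C, E). Edges now: 3
Op 4: add_edge(C, E) (duplicate, no change). Edges now: 3
Op 5: add_edge(D, B). Edges now: 4
Op 6: add_edge(C, B). Edges now: 5
Op 7: add_edge(D, A). Edges now: 6
Compute levels (Kahn BFS):
  sources (in-degree 0): C, D
  process C: level=0
    C->B: in-degree(B)=1, level(B)>=1
    C->E: in-degree(E)=1, level(E)>=1
  process D: level=0
    D->A: in-degree(A)=1, level(A)>=1
    D->B: in-degree(B)=0, level(B)=1, enqueue
    D->E: in-degree(E)=0, level(E)=1, enqueue
  process B: level=1
  process E: level=1
    E->A: in-degree(A)=0, level(A)=2, enqueue
  process A: level=2
All levels: A:2, B:1, C:0, D:0, E:1

Answer: A:2, B:1, C:0, D:0, E:1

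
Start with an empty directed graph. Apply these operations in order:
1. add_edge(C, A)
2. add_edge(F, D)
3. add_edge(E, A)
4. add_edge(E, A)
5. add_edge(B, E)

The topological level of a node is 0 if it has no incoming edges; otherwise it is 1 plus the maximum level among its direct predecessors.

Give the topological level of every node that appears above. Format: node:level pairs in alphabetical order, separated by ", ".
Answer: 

Answer: A:2, B:0, C:0, D:1, E:1, F:0

Derivation:
Op 1: add_edge(C, A). Edges now: 1
Op 2: add_edge(F, D). Edges now: 2
Op 3: add_edge(E, A). Edges now: 3
Op 4: add_edge(E, A) (duplicate, no change). Edges now: 3
Op 5: add_edge(B, E). Edges now: 4
Compute levels (Kahn BFS):
  sources (in-degree 0): B, C, F
  process B: level=0
    B->E: in-degree(E)=0, level(E)=1, enqueue
  process C: level=0
    C->A: in-degree(A)=1, level(A)>=1
  process F: level=0
    F->D: in-degree(D)=0, level(D)=1, enqueue
  process E: level=1
    E->A: in-degree(A)=0, level(A)=2, enqueue
  process D: level=1
  process A: level=2
All levels: A:2, B:0, C:0, D:1, E:1, F:0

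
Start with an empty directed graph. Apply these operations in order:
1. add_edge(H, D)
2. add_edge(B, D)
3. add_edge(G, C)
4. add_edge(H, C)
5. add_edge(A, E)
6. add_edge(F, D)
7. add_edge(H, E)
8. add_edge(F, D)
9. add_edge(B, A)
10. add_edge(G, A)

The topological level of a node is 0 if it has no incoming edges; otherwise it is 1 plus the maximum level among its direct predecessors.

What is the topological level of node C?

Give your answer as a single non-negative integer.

Op 1: add_edge(H, D). Edges now: 1
Op 2: add_edge(B, D). Edges now: 2
Op 3: add_edge(G, C). Edges now: 3
Op 4: add_edge(H, C). Edges now: 4
Op 5: add_edge(A, E). Edges now: 5
Op 6: add_edge(F, D). Edges now: 6
Op 7: add_edge(H, E). Edges now: 7
Op 8: add_edge(F, D) (duplicate, no change). Edges now: 7
Op 9: add_edge(B, A). Edges now: 8
Op 10: add_edge(G, A). Edges now: 9
Compute levels (Kahn BFS):
  sources (in-degree 0): B, F, G, H
  process B: level=0
    B->A: in-degree(A)=1, level(A)>=1
    B->D: in-degree(D)=2, level(D)>=1
  process F: level=0
    F->D: in-degree(D)=1, level(D)>=1
  process G: level=0
    G->A: in-degree(A)=0, level(A)=1, enqueue
    G->C: in-degree(C)=1, level(C)>=1
  process H: level=0
    H->C: in-degree(C)=0, level(C)=1, enqueue
    H->D: in-degree(D)=0, level(D)=1, enqueue
    H->E: in-degree(E)=1, level(E)>=1
  process A: level=1
    A->E: in-degree(E)=0, level(E)=2, enqueue
  process C: level=1
  process D: level=1
  process E: level=2
All levels: A:1, B:0, C:1, D:1, E:2, F:0, G:0, H:0
level(C) = 1

Answer: 1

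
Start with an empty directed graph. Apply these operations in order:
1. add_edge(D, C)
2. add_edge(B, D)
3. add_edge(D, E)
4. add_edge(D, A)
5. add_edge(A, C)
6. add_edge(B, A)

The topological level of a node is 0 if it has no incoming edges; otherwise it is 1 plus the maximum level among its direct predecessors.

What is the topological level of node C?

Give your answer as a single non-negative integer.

Answer: 3

Derivation:
Op 1: add_edge(D, C). Edges now: 1
Op 2: add_edge(B, D). Edges now: 2
Op 3: add_edge(D, E). Edges now: 3
Op 4: add_edge(D, A). Edges now: 4
Op 5: add_edge(A, C). Edges now: 5
Op 6: add_edge(B, A). Edges now: 6
Compute levels (Kahn BFS):
  sources (in-degree 0): B
  process B: level=0
    B->A: in-degree(A)=1, level(A)>=1
    B->D: in-degree(D)=0, level(D)=1, enqueue
  process D: level=1
    D->A: in-degree(A)=0, level(A)=2, enqueue
    D->C: in-degree(C)=1, level(C)>=2
    D->E: in-degree(E)=0, level(E)=2, enqueue
  process A: level=2
    A->C: in-degree(C)=0, level(C)=3, enqueue
  process E: level=2
  process C: level=3
All levels: A:2, B:0, C:3, D:1, E:2
level(C) = 3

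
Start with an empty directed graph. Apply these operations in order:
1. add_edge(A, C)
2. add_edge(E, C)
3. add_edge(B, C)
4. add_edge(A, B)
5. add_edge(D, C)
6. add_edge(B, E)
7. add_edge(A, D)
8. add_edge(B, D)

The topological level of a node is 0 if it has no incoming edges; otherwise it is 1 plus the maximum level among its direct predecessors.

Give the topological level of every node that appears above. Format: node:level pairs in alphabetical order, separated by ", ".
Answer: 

Op 1: add_edge(A, C). Edges now: 1
Op 2: add_edge(E, C). Edges now: 2
Op 3: add_edge(B, C). Edges now: 3
Op 4: add_edge(A, B). Edges now: 4
Op 5: add_edge(D, C). Edges now: 5
Op 6: add_edge(B, E). Edges now: 6
Op 7: add_edge(A, D). Edges now: 7
Op 8: add_edge(B, D). Edges now: 8
Compute levels (Kahn BFS):
  sources (in-degree 0): A
  process A: level=0
    A->B: in-degree(B)=0, level(B)=1, enqueue
    A->C: in-degree(C)=3, level(C)>=1
    A->D: in-degree(D)=1, level(D)>=1
  process B: level=1
    B->C: in-degree(C)=2, level(C)>=2
    B->D: in-degree(D)=0, level(D)=2, enqueue
    B->E: in-degree(E)=0, level(E)=2, enqueue
  process D: level=2
    D->C: in-degree(C)=1, level(C)>=3
  process E: level=2
    E->C: in-degree(C)=0, level(C)=3, enqueue
  process C: level=3
All levels: A:0, B:1, C:3, D:2, E:2

Answer: A:0, B:1, C:3, D:2, E:2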